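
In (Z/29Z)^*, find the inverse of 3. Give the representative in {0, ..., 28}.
Apply the extended Euclidean algorithm to (29, 3), tracking rows (r, s, t) with s·29 + t·3 = r. Each division r_prev = q·r_cur + r_new produces the new row as (previous row) − q·(current row):
  row A: (29, 1, 0)   [1·29 + 0·3 = 29]
  row B: (3, 0, 1)   [0·29 + 1·3 = 3]
  29 = 9·3 + 2   → row C = row A − 9·row B = (2, 1, −9)   [check: 1·29 − 9·3 = 2]
  3 = 1·2 + 1   → row D = row B − 1·row C = (1, −1, 10)   [check: −1·29 + 10·3 = 1]
  2 = 2·1 + 0   → remainder 0, stop. gcd = 1 (last nonzero row D).
The gcd is 1, so 3 is invertible mod 29. The last nonzero row gives −1·29 + 10·3 = 1, so t = 10. So 3^(−1) ≡ 10 (mod 29). Verify: 3 · 10 = 30 ≡ 1 (mod 29). ✓

Final answer: 3^(−1) ≡ 10 (mod 29)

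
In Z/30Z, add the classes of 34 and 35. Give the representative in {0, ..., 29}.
Reduce the summands first: 34 ≡ 4, 35 ≡ 5 (mod 30), so 34 + 35 ≡ 4 + 5 (mod 30). 4 + 5 = 9; 9 = 0·30 + 9, so (34 + 35) mod 30 = 9.

Final answer: 9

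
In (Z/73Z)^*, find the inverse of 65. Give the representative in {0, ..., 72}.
Apply the extended Euclidean algorithm to (73, 65), tracking rows (r, s, t) with s·73 + t·65 = r. Each division r_prev = q·r_cur + r_new produces the new row as (previous row) − q·(current row):
  row A: (73, 1, 0)   [1·73 + 0·65 = 73]
  row B: (65, 0, 1)   [0·73 + 1·65 = 65]
  73 = 1·65 + 8   → row C = row A − 1·row B = (8, 1, −1)   [check: 1·73 − 1·65 = 8]
  65 = 8·8 + 1   → row D = row B − 8·row C = (1, −8, 9)   [check: −8·73 + 9·65 = 1]
  8 = 8·1 + 0   → remainder 0, stop. gcd = 1 (last nonzero row D).
The gcd is 1, so 65 is invertible mod 73. The last nonzero row gives −8·73 + 9·65 = 1, so t = 9. So 65^(−1) ≡ 9 (mod 73). Verify: 65 · 9 = 585 ≡ 1 (mod 73). ✓

Final answer: 65^(−1) ≡ 9 (mod 73)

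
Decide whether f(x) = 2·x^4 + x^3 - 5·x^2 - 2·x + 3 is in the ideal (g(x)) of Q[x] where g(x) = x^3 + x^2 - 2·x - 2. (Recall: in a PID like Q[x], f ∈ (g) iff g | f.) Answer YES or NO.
In Q[x] the ideal (g) consists of all multiples of g, so f ∈ (g) iff g | f, i.e. iff the remainder of f on division by g is 0. Divide f by g (g is monic, so eliminate the leading term of the running remainder at each step):
  leading term 2·x^4: subtract (2·x)·g(x) = 2·x^4 + 2·x^3 - 4·x^2 - 4·x, leaving -x^3 - x^2 + 2·x + 3
  leading term -x^3: subtract (-1)·g(x) = -x^3 - x^2 + 2·x + 2, leaving 1
The remainder r(x) = 1 ≠ 0 (and deg r < deg g), so g ∤ f, i.e. f ∉ (g).

Final answer: NO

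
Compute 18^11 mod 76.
Use repeated squaring. Binary(11) = 1011. Walk through the bits of the exponent 11 left-to-right: at each bit after the leading one, square the running value, then multiply by 18 if the bit is 1 (always reducing mod 76):
  bit 1 = 1 (leading): start with 18.
  bit 2 = 0: square 18^2 = 324 ≡ 20 (mod 76).
  bit 3 = 1: square 20^2 = 400 ≡ 20; bit is 1, so multiply 20·18 = 360 ≡ 56 (mod 76).
  bit 4 = 1: square 56^2 = 3136 ≡ 20; bit is 1, so multiply 20·18 = 360 ≡ 56 (mod 76).
Final value: 18^11 ≡ 56 (mod 76).

Final answer: 56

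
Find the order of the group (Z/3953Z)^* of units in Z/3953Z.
|(Z/3953Z)^*| = 3828

(Z/3953Z)^* consists of the classes a with gcd(a, 3953) = 1, so its order is φ(3953). φ is multiplicative, with φ(p^e) = p^e − p^(e−1). Factorise 3953 = 59 · 67. Then
  φ(3953) = (59 − 1) · (67 − 1) = 58 · 66 = 3828.
Thus |(Z/3953Z)^*| = 3828.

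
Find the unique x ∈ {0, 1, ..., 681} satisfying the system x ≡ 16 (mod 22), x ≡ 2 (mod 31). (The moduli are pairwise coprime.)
x ≡ 126 (mod 682); the representative in [0, 682) is 126

The moduli 22, 31 are pairwise coprime, so by the CRT there is a unique solution mod 22·31 = 682.
Solve by successive substitution. Start with x ≡ 16 (mod 22).
  Combine with x ≡ 2 (mod 31): write x = 16 + 22·t and require 16 + 22·t ≡ 2 (mod 31), i.e. 22·t ≡ 2 − 16 ≡ 17 (mod 31). Since 22^(−1) ≡ 24 (mod 31), t ≡ 24·17 ≡ 5 (mod 31). So x ≡ 16 + 22·5 = 126 (mod 682).
Unique solution in [0, 682): x = 126.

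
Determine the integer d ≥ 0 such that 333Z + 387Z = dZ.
(333, 387) = (9); d = 9

In the PID Z, (a, b) is generated by gcd(a, b). Compute gcd(387, 333) with the extended Euclidean algorithm, tracking rows (r, s, t) with s·387 + t·333 = r:
  row A: (387, 1, 0)   [1·387 + 0·333 = 387]
  row B: (333, 0, 1)   [0·387 + 1·333 = 333]
  387 = 1·333 + 54   → row C = row A − 1·row B = (54, 1, −1)   [check: 1·387 − 1·333 = 54]
  333 = 6·54 + 9   → row D = row B − 6·row C = (9, −6, 7)   [check: −6·387 + 7·333 = 9]
  54 = 6·9 + 0   → remainder 0, stop. gcd = 9 (last nonzero row D).
So gcd(333, 387) = 9, with Bézout identity −6·387 + 7·333 = 9. Containment (⊇): the Bézout identity exhibits 9 as an element of (333, 387), giving (9) ⊆ (333, 387). Containment (⊆): since 9 | 333 and 9 | 387 (333 = 9·37, 387 = 9·43), every Z-linear combination of 333 and 387 is divisible by 9, so (333, 387) ⊆ (9). Therefore (333, 387) = (9), d = 9.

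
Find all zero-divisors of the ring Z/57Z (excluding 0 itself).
An element a ∈ Z/57Z (with a ≠ 0) is a zero-divisor iff gcd(a, 57) > 1 (because a is a unit precisely when gcd(a, n) = 1, and in Z/nZ every nonzero, non-unit element is a zero-divisor). Scan a = 1, ..., 56 and keep those with gcd(a, 57) > 1:
  gcd(3, 57) = 3, gcd(6, 57) = 3, gcd(9, 57) = 3, gcd(12, 57) = 3, gcd(15, 57) = 3, gcd(18, 57) = 3, gcd(19, 57) = 19, gcd(21, 57) = 3, gcd(24, 57) = 3, gcd(27, 57) = 3, gcd(30, 57) = 3, gcd(33, 57) = 3, gcd(36, 57) = 3, gcd(38, 57) = 19, gcd(39, 57) = 3, gcd(42, 57) = 3, gcd(45, 57) = 3, gcd(48, 57) = 3, gcd(51, 57) = 3, gcd(54, 57) = 3.
All other a ∈ {1, ..., 56} have gcd(a, 57) = 1 and are units. So the nonzero zero-divisors are exactly the 20 values of a appearing in this scan.

Final answer: nonzero zero-divisors of Z/57Z = {3, 6, 9, 12, 15, 18, 19, 21, 24, 27, 30, 33, 36, 38, 39, 42, 45, 48, 51, 54}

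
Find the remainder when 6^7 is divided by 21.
6

Use repeated squaring. Binary(7) = 111. Walk through the bits of the exponent 7 left-to-right: at each bit after the leading one, square the running value, then multiply by 6 if the bit is 1 (always reducing mod 21):
  bit 1 = 1 (leading): start with 6.
  bit 2 = 1: square 6^2 = 36 ≡ 15; bit is 1, so multiply 15·6 = 90 ≡ 6 (mod 21).
  bit 3 = 1: square 6^2 = 36 ≡ 15; bit is 1, so multiply 15·6 = 90 ≡ 6 (mod 21).
Final value: 6^7 ≡ 6 (mod 21).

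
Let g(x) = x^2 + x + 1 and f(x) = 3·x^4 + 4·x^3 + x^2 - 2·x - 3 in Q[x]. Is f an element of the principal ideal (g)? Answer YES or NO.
YES

In Q[x] the ideal (g) consists of all multiples of g, so f ∈ (g) iff g | f, i.e. iff the remainder of f on division by g is 0. Divide f by g (g is monic, so eliminate the leading term of the running remainder at each step):
  leading term 3·x^4: subtract (3·x^2)·g(x) = 3·x^4 + 3·x^3 + 3·x^2, leaving x^3 - 2·x^2 - 2·x - 3
  leading term x^3: subtract (x)·g(x) = x^3 + x^2 + x, leaving -3·x^2 - 3·x - 3
  leading term -3·x^2: subtract (-3)·g(x) = -3·x^2 - 3·x - 3, leaving 0
The remainder is 0, so f(x) = g(x) · h(x) with h(x) = 3·x^2 + x - 3. Hence g | f, i.e. f ∈ (g).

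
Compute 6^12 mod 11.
Use repeated squaring. Binary(12) = 1100. Walk through the bits of the exponent 12 left-to-right: at each bit after the leading one, square the running value, then multiply by 6 if the bit is 1 (always reducing mod 11):
  bit 1 = 1 (leading): start with 6.
  bit 2 = 1: square 6^2 = 36 ≡ 3; bit is 1, so multiply 3·6 = 18 ≡ 7 (mod 11).
  bit 3 = 0: square 7^2 = 49 ≡ 5 (mod 11).
  bit 4 = 0: square 5^2 = 25 ≡ 3 (mod 11).
Final value: 6^12 ≡ 3 (mod 11).

Final answer: 3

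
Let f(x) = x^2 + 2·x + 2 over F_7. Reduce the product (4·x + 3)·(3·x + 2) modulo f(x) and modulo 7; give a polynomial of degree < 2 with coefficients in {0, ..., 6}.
Multiply as integer polynomials: a · b = 12·x^2 + 17·x + 6. Reducing coefficients mod 7: a · b ≡ 5·x^2 + 3·x + 6. Now divide by f(x) = x^2 + 2·x + 2 in F_7[x], eliminating the leading term at each step:
  leading term 5·x^2: subtract (5)·f(x) = 5·x^2 + 3·x + 3, leaving 3 (coefficients mod 7)
The degree is now < 2, so this is the remainder. Hence a · b ≡ 3 in F_7[x]/(f).

Final answer: a · b ≡ 3 (mod f(x))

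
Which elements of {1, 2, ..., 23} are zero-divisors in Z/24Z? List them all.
An element a ∈ Z/24Z (with a ≠ 0) is a zero-divisor iff gcd(a, 24) > 1 (because a is a unit precisely when gcd(a, n) = 1, and in Z/nZ every nonzero, non-unit element is a zero-divisor). Scan a = 1, ..., 23 and keep those with gcd(a, 24) > 1:
  gcd(2, 24) = 2, gcd(3, 24) = 3, gcd(4, 24) = 4, gcd(6, 24) = 6, gcd(8, 24) = 8, gcd(9, 24) = 3, gcd(10, 24) = 2, gcd(12, 24) = 12, gcd(14, 24) = 2, gcd(15, 24) = 3, gcd(16, 24) = 8, gcd(18, 24) = 6, gcd(20, 24) = 4, gcd(21, 24) = 3, gcd(22, 24) = 2.
All other a ∈ {1, ..., 23} have gcd(a, 24) = 1 and are units. So the nonzero zero-divisors are exactly the 15 values of a appearing in this scan.

Final answer: nonzero zero-divisors of Z/24Z = {2, 3, 4, 6, 8, 9, 10, 12, 14, 15, 16, 18, 20, 21, 22}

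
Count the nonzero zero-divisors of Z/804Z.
Z/804Z has 539 nonzero zero-divisors

In Z/804Z each nonzero element is either a unit (gcd with 804 is 1) or a zero-divisor (gcd > 1). The number of units is φ(804): factorise 804 = 2^2 · 3 · 67, so φ(804) = (2^2 − 2^1) · (3 − 1) · (67 − 1) = 2 · 2 · 66 = 264. The nonzero elements number 804 − 1 = 803. Hence the nonzero zero-divisors number 803 − 264 = 539.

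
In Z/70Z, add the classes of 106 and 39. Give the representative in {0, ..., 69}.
Reduce the summands first: 106 ≡ 36 (mod 70), so 106 + 39 ≡ 36 + 39 (mod 70). 36 + 39 = 75; 75 = 1·70 + 5, so (106 + 39) mod 70 = 5.

Final answer: 5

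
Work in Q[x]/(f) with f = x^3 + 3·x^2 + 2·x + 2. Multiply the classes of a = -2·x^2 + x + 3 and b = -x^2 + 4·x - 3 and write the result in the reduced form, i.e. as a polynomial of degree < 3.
a · b ≡ 48·x^2 + 35·x + 21 (mod f(x))

First multiply in Q[x] without reducing: a · b = 2·x^4 - 9·x^3 + 7·x^2 + 9·x - 9. Now divide by f(x) = x^3 + 3·x^2 + 2·x + 2, eliminating the leading term at each step:
  leading term 2·x^4: subtract (2·x)·f(x) = 2·x^4 + 6·x^3 + 4·x^2 + 4·x, leaving -15·x^3 + 3·x^2 + 5·x - 9
  leading term -15·x^3: subtract (-15)·f(x) = -15·x^3 - 45·x^2 - 30·x - 30, leaving 48·x^2 + 35·x + 21
The degree is now < 3, so this is the remainder. Hence a · b ≡ 48·x^2 + 35·x + 21 in Q[x]/(f).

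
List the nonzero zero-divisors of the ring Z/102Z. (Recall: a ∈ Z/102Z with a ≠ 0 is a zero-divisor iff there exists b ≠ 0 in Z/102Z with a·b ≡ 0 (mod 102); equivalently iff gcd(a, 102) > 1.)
An element a ∈ Z/102Z (with a ≠ 0) is a zero-divisor iff gcd(a, 102) > 1 (because a is a unit precisely when gcd(a, n) = 1, and in Z/nZ every nonzero, non-unit element is a zero-divisor). Scan a = 1, ..., 101 and keep those with gcd(a, 102) > 1:
  gcd(2, 102) = 2, gcd(3, 102) = 3, gcd(4, 102) = 2, gcd(6, 102) = 6, gcd(8, 102) = 2, gcd(9, 102) = 3, gcd(10, 102) = 2, gcd(12, 102) = 6, gcd(14, 102) = 2, gcd(15, 102) = 3, gcd(16, 102) = 2, gcd(17, 102) = 17, gcd(18, 102) = 6, gcd(20, 102) = 2, gcd(21, 102) = 3, gcd(22, 102) = 2, gcd(24, 102) = 6, gcd(26, 102) = 2, gcd(27, 102) = 3, gcd(28, 102) = 2, gcd(30, 102) = 6, gcd(32, 102) = 2, gcd(33, 102) = 3, gcd(34, 102) = 34, gcd(36, 102) = 6, gcd(38, 102) = 2, gcd(39, 102) = 3, gcd(40, 102) = 2, gcd(42, 102) = 6, gcd(44, 102) = 2, gcd(45, 102) = 3, gcd(46, 102) = 2, gcd(48, 102) = 6, gcd(50, 102) = 2, gcd(51, 102) = 51, gcd(52, 102) = 2, gcd(54, 102) = 6, gcd(56, 102) = 2, gcd(57, 102) = 3, gcd(58, 102) = 2, gcd(60, 102) = 6, gcd(62, 102) = 2, gcd(63, 102) = 3, gcd(64, 102) = 2, gcd(66, 102) = 6, gcd(68, 102) = 34, gcd(69, 102) = 3, gcd(70, 102) = 2, gcd(72, 102) = 6, gcd(74, 102) = 2, gcd(75, 102) = 3, gcd(76, 102) = 2, gcd(78, 102) = 6, gcd(80, 102) = 2, gcd(81, 102) = 3, gcd(82, 102) = 2, gcd(84, 102) = 6, gcd(85, 102) = 17, gcd(86, 102) = 2, gcd(87, 102) = 3, gcd(88, 102) = 2, gcd(90, 102) = 6, gcd(92, 102) = 2, gcd(93, 102) = 3, gcd(94, 102) = 2, gcd(96, 102) = 6, gcd(98, 102) = 2, gcd(99, 102) = 3, gcd(100, 102) = 2.
All other a ∈ {1, ..., 101} have gcd(a, 102) = 1 and are units. So the nonzero zero-divisors are exactly the 69 values of a appearing in this scan.

Final answer: nonzero zero-divisors of Z/102Z = {2, 3, 4, 6, 8, 9, 10, 12, 14, 15, 16, 17, 18, 20, 21, 22, 24, 26, 27, 28, 30, 32, 33, 34, 36, 38, 39, 40, 42, 44, 45, 46, 48, 50, 51, 52, 54, 56, 57, 58, 60, 62, 63, 64, 66, 68, 69, 70, 72, 74, 75, 76, 78, 80, 81, 82, 84, 85, 86, 87, 88, 90, 92, 93, 94, 96, 98, 99, 100}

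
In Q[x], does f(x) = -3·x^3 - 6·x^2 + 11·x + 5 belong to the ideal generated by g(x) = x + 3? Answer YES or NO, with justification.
In Q[x] the ideal (g) consists of all multiples of g, so f ∈ (g) iff g | f, i.e. iff the remainder of f on division by g is 0. Divide f by g (g is monic, so eliminate the leading term of the running remainder at each step):
  leading term -3·x^3: subtract (-3·x^2)·g(x) = -3·x^3 - 9·x^2, leaving 3·x^2 + 11·x + 5
  leading term 3·x^2: subtract (3·x)·g(x) = 3·x^2 + 9·x, leaving 2·x + 5
  leading term 2·x: subtract (2)·g(x) = 2·x + 6, leaving -1
The remainder r(x) = -1 ≠ 0 (and deg r < deg g), so g ∤ f, i.e. f ∉ (g).

Final answer: NO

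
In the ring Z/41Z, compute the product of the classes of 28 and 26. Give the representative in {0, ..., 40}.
Both factors are already reduced mod 41. 28 · 26 = 728. Dividing by 41: 728 = 17·41 + 31. So (28 · 26) mod 41 = 31.

Final answer: 31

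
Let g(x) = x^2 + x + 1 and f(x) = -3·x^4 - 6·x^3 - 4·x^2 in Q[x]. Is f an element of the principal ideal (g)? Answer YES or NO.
NO

In Q[x] the ideal (g) consists of all multiples of g, so f ∈ (g) iff g | f, i.e. iff the remainder of f on division by g is 0. Divide f by g (g is monic, so eliminate the leading term of the running remainder at each step):
  leading term -3·x^4: subtract (-3·x^2)·g(x) = -3·x^4 - 3·x^3 - 3·x^2, leaving -3·x^3 - x^2
  leading term -3·x^3: subtract (-3·x)·g(x) = -3·x^3 - 3·x^2 - 3·x, leaving 2·x^2 + 3·x
  leading term 2·x^2: subtract (2)·g(x) = 2·x^2 + 2·x + 2, leaving x - 2
The remainder r(x) = x - 2 ≠ 0 (and deg r < deg g), so g ∤ f, i.e. f ∉ (g).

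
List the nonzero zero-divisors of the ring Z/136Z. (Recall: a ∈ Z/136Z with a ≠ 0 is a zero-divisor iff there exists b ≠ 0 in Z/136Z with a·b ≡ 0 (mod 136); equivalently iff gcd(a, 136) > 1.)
An element a ∈ Z/136Z (with a ≠ 0) is a zero-divisor iff gcd(a, 136) > 1 (because a is a unit precisely when gcd(a, n) = 1, and in Z/nZ every nonzero, non-unit element is a zero-divisor). Scan a = 1, ..., 135 and keep those with gcd(a, 136) > 1:
  gcd(2, 136) = 2, gcd(4, 136) = 4, gcd(6, 136) = 2, gcd(8, 136) = 8, gcd(10, 136) = 2, gcd(12, 136) = 4, gcd(14, 136) = 2, gcd(16, 136) = 8, gcd(17, 136) = 17, gcd(18, 136) = 2, gcd(20, 136) = 4, gcd(22, 136) = 2, gcd(24, 136) = 8, gcd(26, 136) = 2, gcd(28, 136) = 4, gcd(30, 136) = 2, gcd(32, 136) = 8, gcd(34, 136) = 34, gcd(36, 136) = 4, gcd(38, 136) = 2, gcd(40, 136) = 8, gcd(42, 136) = 2, gcd(44, 136) = 4, gcd(46, 136) = 2, gcd(48, 136) = 8, gcd(50, 136) = 2, gcd(51, 136) = 17, gcd(52, 136) = 4, gcd(54, 136) = 2, gcd(56, 136) = 8, gcd(58, 136) = 2, gcd(60, 136) = 4, gcd(62, 136) = 2, gcd(64, 136) = 8, gcd(66, 136) = 2, gcd(68, 136) = 68, gcd(70, 136) = 2, gcd(72, 136) = 8, gcd(74, 136) = 2, gcd(76, 136) = 4, gcd(78, 136) = 2, gcd(80, 136) = 8, gcd(82, 136) = 2, gcd(84, 136) = 4, gcd(85, 136) = 17, gcd(86, 136) = 2, gcd(88, 136) = 8, gcd(90, 136) = 2, gcd(92, 136) = 4, gcd(94, 136) = 2, gcd(96, 136) = 8, gcd(98, 136) = 2, gcd(100, 136) = 4, gcd(102, 136) = 34, gcd(104, 136) = 8, gcd(106, 136) = 2, gcd(108, 136) = 4, gcd(110, 136) = 2, gcd(112, 136) = 8, gcd(114, 136) = 2, gcd(116, 136) = 4, gcd(118, 136) = 2, gcd(119, 136) = 17, gcd(120, 136) = 8, gcd(122, 136) = 2, gcd(124, 136) = 4, gcd(126, 136) = 2, gcd(128, 136) = 8, gcd(130, 136) = 2, gcd(132, 136) = 4, gcd(134, 136) = 2.
All other a ∈ {1, ..., 135} have gcd(a, 136) = 1 and are units. So the nonzero zero-divisors are exactly the 71 values of a appearing in this scan.

Final answer: nonzero zero-divisors of Z/136Z = {2, 4, 6, 8, 10, 12, 14, 16, 17, 18, 20, 22, 24, 26, 28, 30, 32, 34, 36, 38, 40, 42, 44, 46, 48, 50, 51, 52, 54, 56, 58, 60, 62, 64, 66, 68, 70, 72, 74, 76, 78, 80, 82, 84, 85, 86, 88, 90, 92, 94, 96, 98, 100, 102, 104, 106, 108, 110, 112, 114, 116, 118, 119, 120, 122, 124, 126, 128, 130, 132, 134}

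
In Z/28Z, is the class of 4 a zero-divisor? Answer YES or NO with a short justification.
YES

gcd(4, 28) = 4 > 1, so 4 is not a unit in Z/28Z. In Z/nZ every nonzero non-unit is a zero-divisor: explicitly, take b = 28/gcd = 7 ≠ 0 (mod 28); then 4·7 = 28 = 1·28, i.e. 4·7 ≡ 0 (mod 28). So 4 is a zero-divisor.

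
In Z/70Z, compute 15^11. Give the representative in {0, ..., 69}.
15

Use repeated squaring. Binary(11) = 1011. Walk through the bits of the exponent 11 left-to-right: at each bit after the leading one, square the running value, then multiply by 15 if the bit is 1 (always reducing mod 70):
  bit 1 = 1 (leading): start with 15.
  bit 2 = 0: square 15^2 = 225 ≡ 15 (mod 70).
  bit 3 = 1: square 15^2 = 225 ≡ 15; bit is 1, so multiply 15·15 = 225 ≡ 15 (mod 70).
  bit 4 = 1: square 15^2 = 225 ≡ 15; bit is 1, so multiply 15·15 = 225 ≡ 15 (mod 70).
Final value: 15^11 ≡ 15 (mod 70).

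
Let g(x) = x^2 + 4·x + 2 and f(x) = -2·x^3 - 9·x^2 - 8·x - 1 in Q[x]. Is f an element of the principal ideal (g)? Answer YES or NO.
NO

In Q[x] the ideal (g) consists of all multiples of g, so f ∈ (g) iff g | f, i.e. iff the remainder of f on division by g is 0. Divide f by g (g is monic, so eliminate the leading term of the running remainder at each step):
  leading term -2·x^3: subtract (-2·x)·g(x) = -2·x^3 - 8·x^2 - 4·x, leaving -x^2 - 4·x - 1
  leading term -x^2: subtract (-1)·g(x) = -x^2 - 4·x - 2, leaving 1
The remainder r(x) = 1 ≠ 0 (and deg r < deg g), so g ∤ f, i.e. f ∉ (g).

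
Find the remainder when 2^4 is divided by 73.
16

Use repeated squaring. Binary(4) = 100. Walk through the bits of the exponent 4 left-to-right: at each bit after the leading one, square the running value, then multiply by 2 if the bit is 1 (always reducing mod 73):
  bit 1 = 1 (leading): start with 2.
  bit 2 = 0: square 2^2 = 4 (mod 73).
  bit 3 = 0: square 4^2 = 16 (mod 73).
Final value: 2^4 ≡ 16 (mod 73).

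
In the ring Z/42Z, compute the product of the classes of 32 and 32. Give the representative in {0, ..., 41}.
Both factors are already reduced mod 42. 32 · 32 = 1024. Dividing by 42: 1024 = 24·42 + 16. So (32 · 32) mod 42 = 16.

Final answer: 16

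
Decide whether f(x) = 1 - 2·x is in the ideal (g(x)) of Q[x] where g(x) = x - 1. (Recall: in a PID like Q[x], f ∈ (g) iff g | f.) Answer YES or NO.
In Q[x] the ideal (g) consists of all multiples of g, so f ∈ (g) iff g | f, i.e. iff the remainder of f on division by g is 0. Divide f by g (g is monic, so eliminate the leading term of the running remainder at each step):
  leading term -2·x: subtract (-2)·g(x) = 2 - 2·x, leaving -1
The remainder r(x) = -1 ≠ 0 (and deg r < deg g), so g ∤ f, i.e. f ∉ (g).

Final answer: NO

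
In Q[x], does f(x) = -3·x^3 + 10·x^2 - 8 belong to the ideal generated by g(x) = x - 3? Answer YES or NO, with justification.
In Q[x] the ideal (g) consists of all multiples of g, so f ∈ (g) iff g | f, i.e. iff the remainder of f on division by g is 0. Divide f by g (g is monic, so eliminate the leading term of the running remainder at each step):
  leading term -3·x^3: subtract (-3·x^2)·g(x) = -3·x^3 + 9·x^2, leaving x^2 - 8
  leading term x^2: subtract (x)·g(x) = x^2 - 3·x, leaving 3·x - 8
  leading term 3·x: subtract (3)·g(x) = 3·x - 9, leaving 1
The remainder r(x) = 1 ≠ 0 (and deg r < deg g), so g ∤ f, i.e. f ∉ (g).

Final answer: NO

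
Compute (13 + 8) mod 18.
Both summands are already reduced mod 18. 13 + 8 = 21; 21 = 1·18 + 3, so (13 + 8) mod 18 = 3.

Final answer: 3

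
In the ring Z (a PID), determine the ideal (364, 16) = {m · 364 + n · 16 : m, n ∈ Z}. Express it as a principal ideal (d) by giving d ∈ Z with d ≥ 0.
In the PID Z, (a, b) is generated by gcd(a, b). Compute gcd(364, 16) with the extended Euclidean algorithm, tracking rows (r, s, t) with s·364 + t·16 = r:
  row A: (364, 1, 0)   [1·364 + 0·16 = 364]
  row B: (16, 0, 1)   [0·364 + 1·16 = 16]
  364 = 22·16 + 12   → row C = row A − 22·row B = (12, 1, −22)   [check: 1·364 − 22·16 = 12]
  16 = 1·12 + 4   → row D = row B − 1·row C = (4, −1, 23)   [check: −1·364 + 23·16 = 4]
  12 = 3·4 + 0   → remainder 0, stop. gcd = 4 (last nonzero row D).
So gcd(364, 16) = 4, with Bézout identity −1·364 + 23·16 = 4. Containment (⊇): the Bézout identity exhibits 4 as an element of (364, 16), giving (4) ⊆ (364, 16). Containment (⊆): since 4 | 364 and 4 | 16 (364 = 4·91, 16 = 4·4), every Z-linear combination of 364 and 16 is divisible by 4, so (364, 16) ⊆ (4). Therefore (364, 16) = (4), d = 4.

Final answer: (364, 16) = (4); d = 4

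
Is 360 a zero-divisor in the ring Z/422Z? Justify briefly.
YES

gcd(360, 422) = 2 > 1, so 360 is not a unit in Z/422Z. In Z/nZ every nonzero non-unit is a zero-divisor: explicitly, take b = 422/gcd = 211 ≠ 0 (mod 422); then 360·211 = 75960 = 180·422, i.e. 360·211 ≡ 0 (mod 422). So 360 is a zero-divisor.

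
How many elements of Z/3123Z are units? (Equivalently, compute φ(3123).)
An element a ∈ Z/3123Z is a unit iff gcd(a, 3123) = 1, so the number of units is φ(3123). φ is multiplicative, with φ(p^e) = p^e − p^(e−1). Factorise 3123 = 3^2 · 347. Then
  φ(3123) = (3^2 − 3^1) · (347 − 1) = 6 · 346 = 2076.

Final answer: Z/3123Z has φ(3123) = 2076 units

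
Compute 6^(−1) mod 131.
Apply the extended Euclidean algorithm to (131, 6), tracking rows (r, s, t) with s·131 + t·6 = r. Each division r_prev = q·r_cur + r_new produces the new row as (previous row) − q·(current row):
  row A: (131, 1, 0)   [1·131 + 0·6 = 131]
  row B: (6, 0, 1)   [0·131 + 1·6 = 6]
  131 = 21·6 + 5   → row C = row A − 21·row B = (5, 1, −21)   [check: 1·131 − 21·6 = 5]
  6 = 1·5 + 1   → row D = row B − 1·row C = (1, −1, 22)   [check: −1·131 + 22·6 = 1]
  5 = 5·1 + 0   → remainder 0, stop. gcd = 1 (last nonzero row D).
The gcd is 1, so 6 is invertible mod 131. The last nonzero row gives −1·131 + 22·6 = 1, so t = 22. So 6^(−1) ≡ 22 (mod 131). Verify: 6 · 22 = 132 ≡ 1 (mod 131). ✓

Final answer: 6^(−1) ≡ 22 (mod 131)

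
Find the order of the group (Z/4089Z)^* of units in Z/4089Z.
(Z/4089Z)^* consists of the classes a with gcd(a, 4089) = 1, so its order is φ(4089). φ is multiplicative, with φ(p^e) = p^e − p^(e−1). Factorise 4089 = 3 · 29 · 47. Then
  φ(4089) = (3 − 1) · (29 − 1) · (47 − 1) = 2 · 28 · 46 = 2576.
Thus |(Z/4089Z)^*| = 2576.

Final answer: |(Z/4089Z)^*| = 2576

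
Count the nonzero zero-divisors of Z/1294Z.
Z/1294Z has 647 nonzero zero-divisors

In Z/1294Z each nonzero element is either a unit (gcd with 1294 is 1) or a zero-divisor (gcd > 1). The number of units is φ(1294): factorise 1294 = 2 · 647, so φ(1294) = (2 − 1) · (647 − 1) = 1 · 646 = 646. The nonzero elements number 1294 − 1 = 1293. Hence the nonzero zero-divisors number 1293 − 646 = 647.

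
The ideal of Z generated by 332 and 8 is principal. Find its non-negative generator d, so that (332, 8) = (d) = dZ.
In the PID Z, (a, b) is generated by gcd(a, b). Compute gcd(332, 8) with the extended Euclidean algorithm, tracking rows (r, s, t) with s·332 + t·8 = r:
  row A: (332, 1, 0)   [1·332 + 0·8 = 332]
  row B: (8, 0, 1)   [0·332 + 1·8 = 8]
  332 = 41·8 + 4   → row C = row A − 41·row B = (4, 1, −41)   [check: 1·332 − 41·8 = 4]
  8 = 2·4 + 0   → remainder 0, stop. gcd = 4 (last nonzero row C).
So gcd(332, 8) = 4, with Bézout identity 1·332 − 41·8 = 4. Containment (⊇): the Bézout identity exhibits 4 as an element of (332, 8), giving (4) ⊆ (332, 8). Containment (⊆): since 4 | 332 and 4 | 8 (332 = 4·83, 8 = 4·2), every Z-linear combination of 332 and 8 is divisible by 4, so (332, 8) ⊆ (4). Therefore (332, 8) = (4), d = 4.

Final answer: (332, 8) = (4); d = 4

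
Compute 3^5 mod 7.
5

Use repeated squaring. Binary(5) = 101. Walk through the bits of the exponent 5 left-to-right: at each bit after the leading one, square the running value, then multiply by 3 if the bit is 1 (always reducing mod 7):
  bit 1 = 1 (leading): start with 3.
  bit 2 = 0: square 3^2 = 9 ≡ 2 (mod 7).
  bit 3 = 1: square 2^2 = 4; bit is 1, so multiply 4·3 = 12 ≡ 5 (mod 7).
Final value: 3^5 ≡ 5 (mod 7).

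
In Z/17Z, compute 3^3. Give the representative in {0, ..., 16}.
Use repeated squaring. Binary(3) = 11. Walk through the bits of the exponent 3 left-to-right: at each bit after the leading one, square the running value, then multiply by 3 if the bit is 1 (always reducing mod 17):
  bit 1 = 1 (leading): start with 3.
  bit 2 = 1: square 3^2 = 9; bit is 1, so multiply 9·3 = 27 ≡ 10 (mod 17).
Final value: 3^3 ≡ 10 (mod 17).

Final answer: 10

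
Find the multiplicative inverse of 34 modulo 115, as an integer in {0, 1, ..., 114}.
Apply the extended Euclidean algorithm to (115, 34), tracking rows (r, s, t) with s·115 + t·34 = r. Each division r_prev = q·r_cur + r_new produces the new row as (previous row) − q·(current row):
  row A: (115, 1, 0)   [1·115 + 0·34 = 115]
  row B: (34, 0, 1)   [0·115 + 1·34 = 34]
  115 = 3·34 + 13   → row C = row A − 3·row B = (13, 1, −3)   [check: 1·115 − 3·34 = 13]
  34 = 2·13 + 8   → row D = row B − 2·row C = (8, −2, 7)   [check: −2·115 + 7·34 = 8]
  13 = 1·8 + 5   → row E = row C − 1·row D = (5, 3, −10)   [check: 3·115 − 10·34 = 5]
  8 = 1·5 + 3   → row F = row D − 1·row E = (3, −5, 17)   [check: −5·115 + 17·34 = 3]
  5 = 1·3 + 2   → row G = row E − 1·row F = (2, 8, −27)   [check: 8·115 − 27·34 = 2]
  3 = 1·2 + 1   → row H = row F − 1·row G = (1, −13, 44)   [check: −13·115 + 44·34 = 1]
  2 = 2·1 + 0   → remainder 0, stop. gcd = 1 (last nonzero row H).
The gcd is 1, so 34 is invertible mod 115. The last nonzero row gives −13·115 + 44·34 = 1, so t = 44. So 34^(−1) ≡ 44 (mod 115). Verify: 34 · 44 = 1496 ≡ 1 (mod 115). ✓

Final answer: 34^(−1) ≡ 44 (mod 115)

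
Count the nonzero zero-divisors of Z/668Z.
Z/668Z has 335 nonzero zero-divisors

In Z/668Z each nonzero element is either a unit (gcd with 668 is 1) or a zero-divisor (gcd > 1). The number of units is φ(668): factorise 668 = 2^2 · 167, so φ(668) = (2^2 − 2^1) · (167 − 1) = 2 · 166 = 332. The nonzero elements number 668 − 1 = 667. Hence the nonzero zero-divisors number 667 − 332 = 335.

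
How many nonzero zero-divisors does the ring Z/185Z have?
In Z/185Z each nonzero element is either a unit (gcd with 185 is 1) or a zero-divisor (gcd > 1). The number of units is φ(185): factorise 185 = 5 · 37, so φ(185) = (5 − 1) · (37 − 1) = 4 · 36 = 144. The nonzero elements number 185 − 1 = 184. Hence the nonzero zero-divisors number 184 − 144 = 40.

Final answer: Z/185Z has 40 nonzero zero-divisors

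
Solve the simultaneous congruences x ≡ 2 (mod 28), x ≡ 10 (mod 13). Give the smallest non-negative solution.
The moduli 28, 13 are pairwise coprime, so by the CRT there is a unique solution mod 28·13 = 364.
Solve by successive substitution. Start with x ≡ 2 (mod 28).
  Combine with x ≡ 10 (mod 13): write x = 2 + 28·t and require 2 + 28·t ≡ 10 (mod 13), i.e. 28·t ≡ 10 − 2 ≡ 8 (mod 13). Since 28^(−1) ≡ 7 (mod 13) (28 ≡ 2 (mod 13)), t ≡ 7·8 ≡ 4 (mod 13). So x ≡ 2 + 28·4 = 114 (mod 364).
Unique solution in [0, 364): x = 114.

Final answer: x ≡ 114 (mod 364); the representative in [0, 364) is 114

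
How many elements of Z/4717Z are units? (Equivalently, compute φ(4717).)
Z/4717Z has φ(4717) = 4576 units

An element a ∈ Z/4717Z is a unit iff gcd(a, 4717) = 1, so the number of units is φ(4717). φ is multiplicative, with φ(p^e) = p^e − p^(e−1). Factorise 4717 = 53 · 89. Then
  φ(4717) = (53 − 1) · (89 − 1) = 52 · 88 = 4576.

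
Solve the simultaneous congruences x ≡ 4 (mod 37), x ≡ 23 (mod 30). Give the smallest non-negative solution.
x ≡ 263 (mod 1110); the representative in [0, 1110) is 263

The moduli 37, 30 are pairwise coprime, so by the CRT there is a unique solution mod 37·30 = 1110.
Solve by successive substitution. Start with x ≡ 4 (mod 37).
  Combine with x ≡ 23 (mod 30): write x = 4 + 37·t and require 4 + 37·t ≡ 23 (mod 30), i.e. 37·t ≡ 23 − 4 ≡ 19 (mod 30). Since 37^(−1) ≡ 13 (mod 30) (37 ≡ 7 (mod 30)), t ≡ 13·19 ≡ 7 (mod 30). So x ≡ 4 + 37·7 = 263 (mod 1110).
Unique solution in [0, 1110): x = 263.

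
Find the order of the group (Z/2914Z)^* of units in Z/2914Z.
(Z/2914Z)^* consists of the classes a with gcd(a, 2914) = 1, so its order is φ(2914). φ is multiplicative, with φ(p^e) = p^e − p^(e−1). Factorise 2914 = 2 · 31 · 47. Then
  φ(2914) = (2 − 1) · (31 − 1) · (47 − 1) = 1 · 30 · 46 = 1380.
Thus |(Z/2914Z)^*| = 1380.

Final answer: |(Z/2914Z)^*| = 1380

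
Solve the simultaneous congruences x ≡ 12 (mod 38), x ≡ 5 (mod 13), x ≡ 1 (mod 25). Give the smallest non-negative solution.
x ≡ 8676 (mod 12350); the representative in [0, 12350) is 8676

The moduli 38, 13, 25 are pairwise coprime, so by the CRT there is a unique solution mod 38·13·25 = 12350.
Solve by successive substitution. Start with x ≡ 12 (mod 38).
  Combine with x ≡ 5 (mod 13): write x = 12 + 38·t and require 12 + 38·t ≡ 5 (mod 13), i.e. 38·t ≡ 5 − 12 ≡ 6 (mod 13). Since 38^(−1) ≡ 12 (mod 13) (38 ≡ 12 (mod 13)), t ≡ 12·6 ≡ 7 (mod 13). So x ≡ 12 + 38·7 = 278 (mod 494).
  Combine with x ≡ 1 (mod 25): write x = 278 + 494·t and require 278 + 494·t ≡ 1 (mod 25), i.e. 494·t ≡ 1 − 278 ≡ 23 (mod 25). Since 494^(−1) ≡ 4 (mod 25) (494 ≡ 19 (mod 25)), t ≡ 4·23 ≡ 17 (mod 25). So x ≡ 278 + 494·17 = 8676 (mod 12350).
Unique solution in [0, 12350): x = 8676.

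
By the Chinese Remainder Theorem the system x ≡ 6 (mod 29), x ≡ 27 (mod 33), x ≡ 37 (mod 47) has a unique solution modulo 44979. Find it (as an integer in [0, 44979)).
x ≡ 4878 (mod 44979); the representative in [0, 44979) is 4878

The moduli 29, 33, 47 are pairwise coprime, so by the CRT there is a unique solution mod 29·33·47 = 44979.
Solve by successive substitution. Start with x ≡ 6 (mod 29).
  Combine with x ≡ 27 (mod 33): write x = 6 + 29·t and require 6 + 29·t ≡ 27 (mod 33), i.e. 29·t ≡ 27 − 6 ≡ 21 (mod 33). Since 29^(−1) ≡ 8 (mod 33), t ≡ 8·21 ≡ 3 (mod 33). So x ≡ 6 + 29·3 = 93 (mod 957).
  Combine with x ≡ 37 (mod 47): write x = 93 + 957·t and require 93 + 957·t ≡ 37 (mod 47), i.e. 957·t ≡ 37 − 93 ≡ 38 (mod 47). Since 957^(−1) ≡ 36 (mod 47) (957 ≡ 17 (mod 47)), t ≡ 36·38 ≡ 5 (mod 47). So x ≡ 93 + 957·5 = 4878 (mod 44979).
Unique solution in [0, 44979): x = 4878.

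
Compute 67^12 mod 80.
1

Use repeated squaring. Binary(12) = 1100. Walk through the bits of the exponent 12 left-to-right: at each bit after the leading one, square the running value, then multiply by 67 if the bit is 1 (always reducing mod 80):
  bit 1 = 1 (leading): start with 67.
  bit 2 = 1: square 67^2 = 4489 ≡ 9; bit is 1, so multiply 9·67 = 603 ≡ 43 (mod 80).
  bit 3 = 0: square 43^2 = 1849 ≡ 9 (mod 80).
  bit 4 = 0: square 9^2 = 81 ≡ 1 (mod 80).
Final value: 67^12 ≡ 1 (mod 80).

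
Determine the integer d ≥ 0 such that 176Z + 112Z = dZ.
In the PID Z, (a, b) is generated by gcd(a, b). Compute gcd(176, 112) with the extended Euclidean algorithm, tracking rows (r, s, t) with s·176 + t·112 = r:
  row A: (176, 1, 0)   [1·176 + 0·112 = 176]
  row B: (112, 0, 1)   [0·176 + 1·112 = 112]
  176 = 1·112 + 64   → row C = row A − 1·row B = (64, 1, −1)   [check: 1·176 − 1·112 = 64]
  112 = 1·64 + 48   → row D = row B − 1·row C = (48, −1, 2)   [check: −1·176 + 2·112 = 48]
  64 = 1·48 + 16   → row E = row C − 1·row D = (16, 2, −3)   [check: 2·176 − 3·112 = 16]
  48 = 3·16 + 0   → remainder 0, stop. gcd = 16 (last nonzero row E).
So gcd(176, 112) = 16, with Bézout identity 2·176 − 3·112 = 16. Containment (⊇): the Bézout identity exhibits 16 as an element of (176, 112), giving (16) ⊆ (176, 112). Containment (⊆): since 16 | 176 and 16 | 112 (176 = 16·11, 112 = 16·7), every Z-linear combination of 176 and 112 is divisible by 16, so (176, 112) ⊆ (16). Therefore (176, 112) = (16), d = 16.

Final answer: (176, 112) = (16); d = 16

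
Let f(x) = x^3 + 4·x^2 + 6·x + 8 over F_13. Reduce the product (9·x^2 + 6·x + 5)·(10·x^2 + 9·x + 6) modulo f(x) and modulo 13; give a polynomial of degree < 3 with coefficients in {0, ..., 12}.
a · b ≡ 12·x + 1 (mod f(x))

Multiply as integer polynomials: a · b = 90·x^4 + 141·x^3 + 158·x^2 + 81·x + 30. Reducing coefficients mod 13: a · b ≡ 12·x^4 + 11·x^3 + 2·x^2 + 3·x + 4. Now divide by f(x) = x^3 + 4·x^2 + 6·x + 8 in F_13[x], eliminating the leading term at each step:
  leading term 12·x^4: subtract (12·x)·f(x) = 12·x^4 + 9·x^3 + 7·x^2 + 5·x, leaving 2·x^3 + 8·x^2 + 11·x + 4 (coefficients mod 13)
  leading term 2·x^3: subtract (2)·f(x) = 2·x^3 + 8·x^2 + 12·x + 3, leaving 12·x + 1 (coefficients mod 13)
The degree is now < 3, so this is the remainder. Hence a · b ≡ 12·x + 1 in F_13[x]/(f).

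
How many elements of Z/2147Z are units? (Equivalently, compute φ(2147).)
Z/2147Z has φ(2147) = 2016 units

An element a ∈ Z/2147Z is a unit iff gcd(a, 2147) = 1, so the number of units is φ(2147). φ is multiplicative, with φ(p^e) = p^e − p^(e−1). Factorise 2147 = 19 · 113. Then
  φ(2147) = (19 − 1) · (113 − 1) = 18 · 112 = 2016.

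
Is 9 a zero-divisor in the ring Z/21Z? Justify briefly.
YES

gcd(9, 21) = 3 > 1, so 9 is not a unit in Z/21Z. In Z/nZ every nonzero non-unit is a zero-divisor: explicitly, take b = 21/gcd = 7 ≠ 0 (mod 21); then 9·7 = 63 = 3·21, i.e. 9·7 ≡ 0 (mod 21). So 9 is a zero-divisor.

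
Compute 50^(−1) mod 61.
50^(−1) ≡ 11 (mod 61)

Apply the extended Euclidean algorithm to (61, 50), tracking rows (r, s, t) with s·61 + t·50 = r. Each division r_prev = q·r_cur + r_new produces the new row as (previous row) − q·(current row):
  row A: (61, 1, 0)   [1·61 + 0·50 = 61]
  row B: (50, 0, 1)   [0·61 + 1·50 = 50]
  61 = 1·50 + 11   → row C = row A − 1·row B = (11, 1, −1)   [check: 1·61 − 1·50 = 11]
  50 = 4·11 + 6   → row D = row B − 4·row C = (6, −4, 5)   [check: −4·61 + 5·50 = 6]
  11 = 1·6 + 5   → row E = row C − 1·row D = (5, 5, −6)   [check: 5·61 − 6·50 = 5]
  6 = 1·5 + 1   → row F = row D − 1·row E = (1, −9, 11)   [check: −9·61 + 11·50 = 1]
  5 = 5·1 + 0   → remainder 0, stop. gcd = 1 (last nonzero row F).
The gcd is 1, so 50 is invertible mod 61. The last nonzero row gives −9·61 + 11·50 = 1, so t = 11. So 50^(−1) ≡ 11 (mod 61). Verify: 50 · 11 = 550 ≡ 1 (mod 61). ✓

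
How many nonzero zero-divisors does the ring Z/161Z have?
Z/161Z has 28 nonzero zero-divisors

In Z/161Z each nonzero element is either a unit (gcd with 161 is 1) or a zero-divisor (gcd > 1). The number of units is φ(161): factorise 161 = 7 · 23, so φ(161) = (7 − 1) · (23 − 1) = 6 · 22 = 132. The nonzero elements number 161 − 1 = 160. Hence the nonzero zero-divisors number 160 − 132 = 28.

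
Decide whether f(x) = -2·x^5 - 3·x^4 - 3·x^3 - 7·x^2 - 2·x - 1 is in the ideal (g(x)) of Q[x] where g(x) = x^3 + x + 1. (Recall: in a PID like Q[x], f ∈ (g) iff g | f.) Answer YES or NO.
In Q[x] the ideal (g) consists of all multiples of g, so f ∈ (g) iff g | f, i.e. iff the remainder of f on division by g is 0. Divide f by g (g is monic, so eliminate the leading term of the running remainder at each step):
  leading term -2·x^5: subtract (-2·x^2)·g(x) = -2·x^5 - 2·x^3 - 2·x^2, leaving -3·x^4 - x^3 - 5·x^2 - 2·x - 1
  leading term -3·x^4: subtract (-3·x)·g(x) = -3·x^4 - 3·x^2 - 3·x, leaving -x^3 - 2·x^2 + x - 1
  leading term -x^3: subtract (-1)·g(x) = -x^3 - x - 1, leaving -2·x^2 + 2·x
The remainder r(x) = -2·x^2 + 2·x ≠ 0 (and deg r < deg g), so g ∤ f, i.e. f ∉ (g).

Final answer: NO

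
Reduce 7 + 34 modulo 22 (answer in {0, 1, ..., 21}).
19

Reduce the summands first: 34 ≡ 12 (mod 22), so 7 + 34 ≡ 7 + 12 (mod 22). 7 + 12 = 19; 19 = 0·22 + 19, so (7 + 34) mod 22 = 19.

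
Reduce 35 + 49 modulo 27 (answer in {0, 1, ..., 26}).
Reduce the summands first: 35 ≡ 8, 49 ≡ 22 (mod 27), so 35 + 49 ≡ 8 + 22 (mod 27). 8 + 22 = 30; 30 = 1·27 + 3, so (35 + 49) mod 27 = 3.

Final answer: 3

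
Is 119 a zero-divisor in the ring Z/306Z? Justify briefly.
gcd(119, 306) = 17 > 1, so 119 is not a unit in Z/306Z. In Z/nZ every nonzero non-unit is a zero-divisor: explicitly, take b = 306/gcd = 18 ≠ 0 (mod 306); then 119·18 = 2142 = 7·306, i.e. 119·18 ≡ 0 (mod 306). So 119 is a zero-divisor.

Final answer: YES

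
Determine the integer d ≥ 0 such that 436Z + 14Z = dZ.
(436, 14) = (2); d = 2

In the PID Z, (a, b) is generated by gcd(a, b). Compute gcd(436, 14) with the extended Euclidean algorithm, tracking rows (r, s, t) with s·436 + t·14 = r:
  row A: (436, 1, 0)   [1·436 + 0·14 = 436]
  row B: (14, 0, 1)   [0·436 + 1·14 = 14]
  436 = 31·14 + 2   → row C = row A − 31·row B = (2, 1, −31)   [check: 1·436 − 31·14 = 2]
  14 = 7·2 + 0   → remainder 0, stop. gcd = 2 (last nonzero row C).
So gcd(436, 14) = 2, with Bézout identity 1·436 − 31·14 = 2. Containment (⊇): the Bézout identity exhibits 2 as an element of (436, 14), giving (2) ⊆ (436, 14). Containment (⊆): since 2 | 436 and 2 | 14 (436 = 2·218, 14 = 2·7), every Z-linear combination of 436 and 14 is divisible by 2, so (436, 14) ⊆ (2). Therefore (436, 14) = (2), d = 2.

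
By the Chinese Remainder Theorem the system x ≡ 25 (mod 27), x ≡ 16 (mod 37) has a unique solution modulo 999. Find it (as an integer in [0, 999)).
The moduli 27, 37 are pairwise coprime, so by the CRT there is a unique solution mod 27·37 = 999.
Solve by successive substitution. Start with x ≡ 25 (mod 27).
  Combine with x ≡ 16 (mod 37): write x = 25 + 27·t and require 25 + 27·t ≡ 16 (mod 37), i.e. 27·t ≡ 16 − 25 ≡ 28 (mod 37). Since 27^(−1) ≡ 11 (mod 37), t ≡ 11·28 ≡ 12 (mod 37). So x ≡ 25 + 27·12 = 349 (mod 999).
Unique solution in [0, 999): x = 349.

Final answer: x ≡ 349 (mod 999); the representative in [0, 999) is 349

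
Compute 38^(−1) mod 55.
38^(−1) ≡ 42 (mod 55)

Apply the extended Euclidean algorithm to (55, 38), tracking rows (r, s, t) with s·55 + t·38 = r. Each division r_prev = q·r_cur + r_new produces the new row as (previous row) − q·(current row):
  row A: (55, 1, 0)   [1·55 + 0·38 = 55]
  row B: (38, 0, 1)   [0·55 + 1·38 = 38]
  55 = 1·38 + 17   → row C = row A − 1·row B = (17, 1, −1)   [check: 1·55 − 1·38 = 17]
  38 = 2·17 + 4   → row D = row B − 2·row C = (4, −2, 3)   [check: −2·55 + 3·38 = 4]
  17 = 4·4 + 1   → row E = row C − 4·row D = (1, 9, −13)   [check: 9·55 − 13·38 = 1]
  4 = 4·1 + 0   → remainder 0, stop. gcd = 1 (last nonzero row E).
The gcd is 1, so 38 is invertible mod 55. The last nonzero row gives 9·55 − 13·38 = 1, so t = −13. So 38^(−1) ≡ −13 ≡ 42 (mod 55). Verify: 38 · 42 = 1596 ≡ 1 (mod 55). ✓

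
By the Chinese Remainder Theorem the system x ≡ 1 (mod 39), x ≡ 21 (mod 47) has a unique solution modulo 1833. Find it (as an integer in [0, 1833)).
x ≡ 820 (mod 1833); the representative in [0, 1833) is 820

The moduli 39, 47 are pairwise coprime, so by the CRT there is a unique solution mod 39·47 = 1833.
Solve by successive substitution. Start with x ≡ 1 (mod 39).
  Combine with x ≡ 21 (mod 47): write x = 1 + 39·t and require 1 + 39·t ≡ 21 (mod 47), i.e. 39·t ≡ 21 − 1 ≡ 20 (mod 47). Since 39^(−1) ≡ 41 (mod 47), t ≡ 41·20 ≡ 21 (mod 47). So x ≡ 1 + 39·21 = 820 (mod 1833).
Unique solution in [0, 1833): x = 820.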